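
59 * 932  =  54988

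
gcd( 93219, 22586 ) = 23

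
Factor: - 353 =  -353^1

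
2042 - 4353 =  - 2311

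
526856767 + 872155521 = 1399012288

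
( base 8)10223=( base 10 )4243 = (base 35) 3g8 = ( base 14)1791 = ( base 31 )4CR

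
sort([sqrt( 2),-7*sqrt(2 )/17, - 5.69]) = [ - 5.69,  -  7 * sqrt( 2) /17,sqrt(2 ) ]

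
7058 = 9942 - 2884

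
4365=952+3413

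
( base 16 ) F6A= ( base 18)C34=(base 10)3946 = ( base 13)1a47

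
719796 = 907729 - 187933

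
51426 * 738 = 37952388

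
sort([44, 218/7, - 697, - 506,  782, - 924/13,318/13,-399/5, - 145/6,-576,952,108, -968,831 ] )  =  [ - 968,- 697 ,-576, - 506, - 399/5, - 924/13, - 145/6, 318/13,218/7,44,  108 , 782,831,952] 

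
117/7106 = 117/7106 = 0.02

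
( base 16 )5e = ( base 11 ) 86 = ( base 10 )94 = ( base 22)46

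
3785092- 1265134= 2519958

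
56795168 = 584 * 97252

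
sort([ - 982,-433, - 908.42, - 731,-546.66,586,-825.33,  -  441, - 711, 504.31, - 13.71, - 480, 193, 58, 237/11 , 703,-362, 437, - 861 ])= [-982,-908.42,-861,- 825.33,-731,-711,-546.66,-480 ,-441, - 433, -362, - 13.71,237/11, 58, 193, 437,504.31,586, 703] 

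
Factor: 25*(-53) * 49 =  - 64925=-5^2 *7^2*  53^1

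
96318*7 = 674226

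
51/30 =1 + 7/10 = 1.70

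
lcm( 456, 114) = 456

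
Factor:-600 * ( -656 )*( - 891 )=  - 2^7 * 3^5*5^2*11^1*41^1 =- 350697600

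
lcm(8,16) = 16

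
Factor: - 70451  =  -70451^1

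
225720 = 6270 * 36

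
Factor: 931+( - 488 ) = 443 = 443^1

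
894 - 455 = 439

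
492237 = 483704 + 8533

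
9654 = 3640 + 6014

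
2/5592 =1/2796 = 0.00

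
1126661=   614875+511786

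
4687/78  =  4687/78 = 60.09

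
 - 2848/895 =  - 2848/895 = -3.18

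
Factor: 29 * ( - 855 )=  -  3^2*5^1 * 19^1*29^1 = - 24795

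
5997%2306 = 1385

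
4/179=4/179 = 0.02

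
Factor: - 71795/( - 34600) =83/40 = 2^( - 3)*5^(-1 )*83^1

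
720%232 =24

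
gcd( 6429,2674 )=1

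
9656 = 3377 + 6279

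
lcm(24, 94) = 1128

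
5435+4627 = 10062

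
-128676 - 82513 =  - 211189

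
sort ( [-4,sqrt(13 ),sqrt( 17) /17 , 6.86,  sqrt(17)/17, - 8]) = [ - 8, - 4,sqrt (17)/17, sqrt( 17) /17,  sqrt ( 13), 6.86 ]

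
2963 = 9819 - 6856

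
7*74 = 518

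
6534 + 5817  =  12351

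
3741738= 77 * 48594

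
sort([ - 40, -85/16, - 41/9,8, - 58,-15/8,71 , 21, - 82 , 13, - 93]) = [ - 93,-82, -58, - 40 , - 85/16, - 41/9 , - 15/8, 8,13,21,71]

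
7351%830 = 711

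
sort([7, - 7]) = [ - 7,7 ]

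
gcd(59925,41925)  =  75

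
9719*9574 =93049706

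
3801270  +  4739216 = 8540486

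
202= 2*101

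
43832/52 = 842+12/13= 842.92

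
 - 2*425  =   - 850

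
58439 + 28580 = 87019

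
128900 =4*32225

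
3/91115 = 3/91115  =  0.00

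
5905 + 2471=8376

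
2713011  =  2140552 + 572459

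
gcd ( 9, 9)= 9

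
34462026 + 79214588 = 113676614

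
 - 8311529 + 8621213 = 309684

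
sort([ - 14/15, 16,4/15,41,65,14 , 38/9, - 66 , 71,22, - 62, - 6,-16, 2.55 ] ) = [ - 66, - 62, - 16, - 6, - 14/15,4/15, 2.55, 38/9, 14,16,22 , 41,65 , 71 ]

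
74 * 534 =39516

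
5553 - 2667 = 2886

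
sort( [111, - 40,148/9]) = [-40, 148/9, 111 ]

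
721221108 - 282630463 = 438590645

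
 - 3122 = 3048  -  6170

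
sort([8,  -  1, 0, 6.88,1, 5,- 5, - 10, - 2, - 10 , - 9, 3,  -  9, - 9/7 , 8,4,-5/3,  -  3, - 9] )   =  [ - 10 ,  -  10,-9, - 9, -9, - 5,  -  3, - 2, - 5/3, - 9/7, - 1, 0,  1, 3, 4, 5,  6.88, 8, 8 ]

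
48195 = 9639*5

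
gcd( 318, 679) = 1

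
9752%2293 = 580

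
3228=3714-486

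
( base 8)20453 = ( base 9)12574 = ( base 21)J57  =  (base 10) 8491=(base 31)8PS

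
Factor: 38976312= 2^3*3^1*67^1*24239^1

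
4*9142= 36568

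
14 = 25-11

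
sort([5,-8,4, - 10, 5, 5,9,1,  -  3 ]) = [ - 10 , - 8,  -  3,1,4,5,5,5,9 ] 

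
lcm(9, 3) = 9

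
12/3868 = 3/967 = 0.00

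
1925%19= 6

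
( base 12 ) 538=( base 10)764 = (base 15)35e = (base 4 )23330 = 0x2FC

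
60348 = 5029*12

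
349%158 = 33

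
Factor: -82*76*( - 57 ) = 2^3*3^1*19^2*41^1 = 355224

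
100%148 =100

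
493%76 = 37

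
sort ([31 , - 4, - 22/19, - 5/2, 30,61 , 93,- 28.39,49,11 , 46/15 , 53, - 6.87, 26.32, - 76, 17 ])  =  [- 76 , - 28.39 , - 6.87,  -  4 , - 5/2,- 22/19, 46/15,11,17, 26.32 , 30,  31 , 49, 53,61, 93]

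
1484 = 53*28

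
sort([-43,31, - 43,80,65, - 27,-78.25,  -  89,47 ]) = [ - 89, - 78.25, - 43, - 43,-27, 31, 47,65,80 ] 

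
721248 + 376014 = 1097262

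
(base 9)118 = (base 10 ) 98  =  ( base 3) 10122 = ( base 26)3k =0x62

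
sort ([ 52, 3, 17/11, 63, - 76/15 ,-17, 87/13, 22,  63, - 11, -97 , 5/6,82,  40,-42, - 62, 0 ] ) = [ - 97, - 62, - 42, - 17, -11, - 76/15, 0, 5/6, 17/11,3,87/13, 22,40,52,63, 63,82] 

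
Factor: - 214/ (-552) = 2^( - 2)*3^ ( - 1)*23^ ( - 1) *107^1= 107/276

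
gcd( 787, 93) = 1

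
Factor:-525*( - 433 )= 227325= 3^1*5^2 * 7^1 * 433^1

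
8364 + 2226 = 10590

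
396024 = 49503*8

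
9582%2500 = 2082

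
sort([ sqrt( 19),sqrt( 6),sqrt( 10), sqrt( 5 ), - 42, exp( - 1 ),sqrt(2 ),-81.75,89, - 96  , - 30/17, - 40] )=[ - 96, - 81.75 , - 42, - 40, - 30/17, exp(-1) , sqrt( 2 ),  sqrt( 5 ),  sqrt( 6 ), sqrt( 10), sqrt ( 19),  89] 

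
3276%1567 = 142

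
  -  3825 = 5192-9017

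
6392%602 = 372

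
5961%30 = 21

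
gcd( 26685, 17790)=8895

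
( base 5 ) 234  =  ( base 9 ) 76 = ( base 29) 2B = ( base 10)69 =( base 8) 105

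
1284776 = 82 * 15668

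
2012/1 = 2012 = 2012.00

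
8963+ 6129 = 15092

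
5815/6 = 5815/6 = 969.17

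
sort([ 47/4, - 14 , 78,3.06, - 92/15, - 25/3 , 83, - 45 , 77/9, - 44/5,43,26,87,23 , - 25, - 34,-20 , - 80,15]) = [ - 80 , - 45 ,  -  34,  -  25 , - 20,-14 , -44/5, - 25/3, - 92/15,3.06 , 77/9, 47/4 , 15 , 23,26,43, 78,  83, 87] 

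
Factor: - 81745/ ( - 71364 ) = 2^( - 2 ) * 3^(-1)*5^1 * 19^( - 1) * 313^( - 1)*16349^1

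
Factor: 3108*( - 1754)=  - 2^3*3^1*7^1*37^1*877^1 = - 5451432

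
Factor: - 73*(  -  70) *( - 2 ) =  - 2^2*5^1*  7^1 * 73^1 = - 10220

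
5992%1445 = 212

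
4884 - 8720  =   - 3836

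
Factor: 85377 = 3^1*149^1 * 191^1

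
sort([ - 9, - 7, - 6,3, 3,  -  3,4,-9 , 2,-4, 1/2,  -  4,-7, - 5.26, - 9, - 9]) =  [ - 9, - 9, - 9, - 9, - 7, - 7, - 6,-5.26, - 4, - 4 , - 3, 1/2,2,3,3, 4]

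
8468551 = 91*93061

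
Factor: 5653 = 5653^1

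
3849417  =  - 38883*(-99)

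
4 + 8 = 12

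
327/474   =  109/158 = 0.69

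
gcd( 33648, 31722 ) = 6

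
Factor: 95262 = 2^1*  3^1*15877^1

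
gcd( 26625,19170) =1065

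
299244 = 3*99748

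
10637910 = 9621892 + 1016018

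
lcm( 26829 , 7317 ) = 80487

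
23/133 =23/133 = 0.17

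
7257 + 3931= 11188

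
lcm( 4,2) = 4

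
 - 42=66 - 108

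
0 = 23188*0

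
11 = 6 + 5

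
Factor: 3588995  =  5^1*43^1*16693^1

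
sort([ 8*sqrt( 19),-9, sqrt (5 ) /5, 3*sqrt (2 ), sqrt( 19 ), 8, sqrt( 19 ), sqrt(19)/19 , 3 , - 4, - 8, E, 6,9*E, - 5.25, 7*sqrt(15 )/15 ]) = [ - 9, - 8, - 5.25, - 4  ,  sqrt( 19) /19, sqrt( 5)/5,7*sqrt( 15 ) /15, E,3,3*sqrt( 2), sqrt( 19), sqrt ( 19 ), 6 , 8,9*E, 8*sqrt( 19 ) ]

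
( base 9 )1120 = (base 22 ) 1FE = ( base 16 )33c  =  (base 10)828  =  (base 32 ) PS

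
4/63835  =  4/63835  =  0.00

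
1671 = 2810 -1139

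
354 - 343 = 11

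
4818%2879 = 1939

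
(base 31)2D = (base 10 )75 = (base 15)50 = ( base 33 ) 29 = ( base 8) 113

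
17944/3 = 5981+ 1/3 = 5981.33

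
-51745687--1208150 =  - 50537537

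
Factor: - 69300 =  - 2^2*3^2*5^2*7^1*11^1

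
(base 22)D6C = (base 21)ECA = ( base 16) 1924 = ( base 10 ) 6436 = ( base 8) 14444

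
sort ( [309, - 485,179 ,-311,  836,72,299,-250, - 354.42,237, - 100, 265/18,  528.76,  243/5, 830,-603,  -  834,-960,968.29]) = [ - 960, - 834 ,-603,  -  485, - 354.42,-311,- 250, - 100 , 265/18,  243/5,72,  179,237,  299,  309,528.76, 830  ,  836,  968.29] 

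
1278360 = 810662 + 467698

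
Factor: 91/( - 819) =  - 1/9=- 3^( - 2)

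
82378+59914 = 142292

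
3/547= 3/547 = 0.01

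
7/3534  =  7/3534 = 0.00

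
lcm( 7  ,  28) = 28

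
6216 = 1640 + 4576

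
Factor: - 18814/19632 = - 2^( - 3)*3^( - 1)*23^1 = -23/24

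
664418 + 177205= 841623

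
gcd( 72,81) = 9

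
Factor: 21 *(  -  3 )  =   - 63 = - 3^2*7^1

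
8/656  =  1/82 = 0.01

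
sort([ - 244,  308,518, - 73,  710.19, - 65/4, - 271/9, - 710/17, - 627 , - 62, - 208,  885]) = [ - 627, - 244, - 208,-73 , - 62, - 710/17, - 271/9, - 65/4, 308, 518, 710.19,885 ]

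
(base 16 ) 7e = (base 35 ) 3L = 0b1111110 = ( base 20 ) 66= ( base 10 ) 126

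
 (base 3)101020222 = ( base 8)16466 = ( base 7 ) 30542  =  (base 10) 7478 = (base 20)idi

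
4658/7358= 2329/3679 = 0.63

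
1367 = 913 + 454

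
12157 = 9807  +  2350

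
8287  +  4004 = 12291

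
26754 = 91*294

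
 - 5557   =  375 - 5932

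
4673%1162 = 25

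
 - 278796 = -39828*7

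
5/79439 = 5/79439  =  0.00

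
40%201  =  40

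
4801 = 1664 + 3137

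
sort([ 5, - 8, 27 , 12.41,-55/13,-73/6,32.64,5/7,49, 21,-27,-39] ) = [ - 39, - 27, - 73/6, - 8,-55/13,5/7, 5, 12.41,21, 27, 32.64,49] 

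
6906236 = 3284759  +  3621477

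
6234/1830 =3 + 124/305 = 3.41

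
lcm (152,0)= 0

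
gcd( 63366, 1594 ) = 2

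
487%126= 109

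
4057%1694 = 669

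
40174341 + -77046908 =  - 36872567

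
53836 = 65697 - 11861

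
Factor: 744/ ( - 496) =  - 2^( - 1)*3^1 = - 3/2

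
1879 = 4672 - 2793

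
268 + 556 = 824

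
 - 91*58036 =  - 5281276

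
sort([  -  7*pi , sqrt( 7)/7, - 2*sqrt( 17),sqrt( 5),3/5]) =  [ - 7*pi, - 2*  sqrt( 17),sqrt( 7 )/7,3/5,sqrt(5)]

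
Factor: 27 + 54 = 81 = 3^4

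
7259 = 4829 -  - 2430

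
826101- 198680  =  627421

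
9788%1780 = 888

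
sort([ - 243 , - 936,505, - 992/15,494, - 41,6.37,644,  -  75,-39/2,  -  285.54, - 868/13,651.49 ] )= [-936, - 285.54, - 243, - 75, - 868/13, - 992/15, - 41,  -  39/2 , 6.37,494 , 505, 644,651.49] 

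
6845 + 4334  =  11179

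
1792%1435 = 357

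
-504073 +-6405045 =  - 6909118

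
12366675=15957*775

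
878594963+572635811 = 1451230774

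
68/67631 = 68/67631 = 0.00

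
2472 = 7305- 4833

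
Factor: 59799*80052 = 2^2*3^2*7^1*31^1*643^1*953^1 = 4787029548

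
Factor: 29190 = 2^1* 3^1*5^1*7^1*139^1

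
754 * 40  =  30160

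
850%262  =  64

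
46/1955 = 2/85 =0.02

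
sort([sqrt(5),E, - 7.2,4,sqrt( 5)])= [ - 7.2,sqrt( 5),sqrt ( 5 )  ,  E, 4]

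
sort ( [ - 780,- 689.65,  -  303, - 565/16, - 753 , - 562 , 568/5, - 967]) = [ - 967, - 780, - 753, - 689.65,-562, - 303, - 565/16,568/5]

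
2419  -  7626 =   -  5207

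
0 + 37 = 37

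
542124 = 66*8214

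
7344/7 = 1049 + 1/7 = 1049.14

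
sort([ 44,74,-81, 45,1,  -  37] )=[-81, -37,1, 44,45,  74]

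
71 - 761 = -690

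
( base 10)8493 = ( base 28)AN9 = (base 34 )7BR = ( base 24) ehl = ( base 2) 10000100101101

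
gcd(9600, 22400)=3200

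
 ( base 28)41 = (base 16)71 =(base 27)45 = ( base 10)113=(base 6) 305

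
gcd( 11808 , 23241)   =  3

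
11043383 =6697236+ 4346147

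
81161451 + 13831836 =94993287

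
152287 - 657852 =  - 505565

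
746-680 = 66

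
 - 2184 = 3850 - 6034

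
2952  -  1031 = 1921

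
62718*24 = 1505232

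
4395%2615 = 1780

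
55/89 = 55/89 = 0.62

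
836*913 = 763268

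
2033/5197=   2033/5197 = 0.39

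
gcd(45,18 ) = 9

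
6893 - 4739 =2154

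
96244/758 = 126 + 368/379 =126.97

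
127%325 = 127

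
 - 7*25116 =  - 175812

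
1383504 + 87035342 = 88418846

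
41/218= 41/218 = 0.19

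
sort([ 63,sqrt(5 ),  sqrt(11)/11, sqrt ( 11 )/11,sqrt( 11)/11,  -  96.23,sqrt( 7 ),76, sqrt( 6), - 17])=[  -  96.23 , - 17,  sqrt(11 )/11,sqrt( 11)/11,sqrt( 11) /11,  sqrt( 5),sqrt(6),sqrt( 7),63,76]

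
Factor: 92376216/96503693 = 2^3 * 3^2*11^(-1 )*13^(- 1) * 101^1 * 12703^1*674851^( - 1) 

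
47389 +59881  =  107270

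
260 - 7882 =-7622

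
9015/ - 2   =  -9015/2 = - 4507.50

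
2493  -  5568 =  - 3075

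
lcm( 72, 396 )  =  792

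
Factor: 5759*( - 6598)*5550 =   -  210888245100  =  - 2^2*3^1 * 5^2*13^1*37^1*443^1*3299^1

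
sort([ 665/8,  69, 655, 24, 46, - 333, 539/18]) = [ - 333,24, 539/18, 46,69 , 665/8, 655]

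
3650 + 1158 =4808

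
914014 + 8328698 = 9242712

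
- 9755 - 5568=-15323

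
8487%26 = 11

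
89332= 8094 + 81238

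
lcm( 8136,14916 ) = 89496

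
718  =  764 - 46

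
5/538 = 5/538 = 0.01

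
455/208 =2 + 3/16=2.19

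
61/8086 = 61/8086 = 0.01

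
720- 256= 464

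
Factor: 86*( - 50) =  - 2^2 * 5^2*43^1 = - 4300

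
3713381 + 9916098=13629479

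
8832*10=88320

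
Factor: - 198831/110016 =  - 347/192=-2^( - 6)*3^( - 1)*347^1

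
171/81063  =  19/9007 = 0.00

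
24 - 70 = - 46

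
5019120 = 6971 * 720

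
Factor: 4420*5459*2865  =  69128954700= 2^2 * 3^1*5^2*13^1 * 17^1 * 53^1*103^1 * 191^1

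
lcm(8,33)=264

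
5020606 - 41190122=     -  36169516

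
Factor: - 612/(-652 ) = 153/163=3^2*17^1*163^(- 1 ) 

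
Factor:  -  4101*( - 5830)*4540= 2^3*3^1 * 5^2*11^1 *53^1*227^1*1367^1 = 108546088200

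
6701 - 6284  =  417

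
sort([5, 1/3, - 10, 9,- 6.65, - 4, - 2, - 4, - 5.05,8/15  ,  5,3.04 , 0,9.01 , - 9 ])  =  [ - 10, -9,-6.65,-5.05, - 4, - 4 , - 2,0, 1/3, 8/15, 3.04,5,  5,9,9.01]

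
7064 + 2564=9628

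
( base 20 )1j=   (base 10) 39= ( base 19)21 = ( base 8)47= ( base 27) 1c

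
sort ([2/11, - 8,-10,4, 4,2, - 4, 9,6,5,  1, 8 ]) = [-10,- 8,-4 , 2/11, 1,2,4, 4,5,6,8,9 ] 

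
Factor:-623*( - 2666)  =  1660918 = 2^1*7^1*31^1*43^1 *89^1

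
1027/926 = 1+101/926 = 1.11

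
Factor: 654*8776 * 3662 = 2^5*3^1*109^1*1097^1*1831^1 =21018063648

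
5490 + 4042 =9532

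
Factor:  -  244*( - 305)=74420 = 2^2*5^1*61^2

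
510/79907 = 510/79907 = 0.01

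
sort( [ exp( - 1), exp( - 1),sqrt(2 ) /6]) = [sqrt(2) /6,  exp ( - 1), exp( - 1)]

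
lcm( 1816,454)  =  1816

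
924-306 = 618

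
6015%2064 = 1887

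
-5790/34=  - 2895/17 = -170.29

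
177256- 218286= - 41030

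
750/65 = 150/13=11.54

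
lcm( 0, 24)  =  0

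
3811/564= 3811/564 = 6.76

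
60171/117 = 20057/39 = 514.28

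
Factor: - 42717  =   - 3^1*29^1*491^1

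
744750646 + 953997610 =1698748256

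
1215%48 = 15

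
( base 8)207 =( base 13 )a5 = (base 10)135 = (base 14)99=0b10000111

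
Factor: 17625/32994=2^(-1)*3^( - 2) *5^3 *13^( -1 )= 125/234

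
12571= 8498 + 4073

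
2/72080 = 1/36040= 0.00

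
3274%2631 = 643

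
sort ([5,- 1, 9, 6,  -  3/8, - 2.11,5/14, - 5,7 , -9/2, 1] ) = [ - 5 , - 9/2,  -  2.11,-1, - 3/8, 5/14,1, 5, 6,7,9 ] 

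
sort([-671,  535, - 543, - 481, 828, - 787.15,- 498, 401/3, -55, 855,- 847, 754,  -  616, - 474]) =[-847,  -  787.15,-671, - 616, - 543, - 498, - 481 ,  -  474, - 55 , 401/3, 535, 754, 828,  855 ]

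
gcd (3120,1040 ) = 1040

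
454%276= 178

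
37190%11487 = 2729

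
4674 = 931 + 3743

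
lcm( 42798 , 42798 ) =42798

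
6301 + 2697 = 8998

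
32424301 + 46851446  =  79275747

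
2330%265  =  210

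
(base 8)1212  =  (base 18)202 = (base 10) 650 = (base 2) 1010001010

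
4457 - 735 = 3722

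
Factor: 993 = 3^1*331^1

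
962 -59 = 903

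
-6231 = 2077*( - 3 )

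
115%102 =13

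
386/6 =64 + 1/3 = 64.33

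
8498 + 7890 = 16388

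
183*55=10065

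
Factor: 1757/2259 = 7/9 = 3^( - 2 )*7^1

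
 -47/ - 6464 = 47/6464   =  0.01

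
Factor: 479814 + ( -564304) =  - 84490= - 2^1*5^1*7^1*17^1*71^1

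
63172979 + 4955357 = 68128336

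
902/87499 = 902/87499 = 0.01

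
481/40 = 12 + 1/40 = 12.03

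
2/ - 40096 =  - 1/20048 = - 0.00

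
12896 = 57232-44336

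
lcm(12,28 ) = 84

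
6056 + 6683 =12739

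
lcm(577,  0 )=0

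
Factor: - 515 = -5^1*103^1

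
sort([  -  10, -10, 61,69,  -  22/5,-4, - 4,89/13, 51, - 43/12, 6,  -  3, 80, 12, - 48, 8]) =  [ - 48, -10, - 10,  -  22/5, - 4, - 4, - 43/12, - 3, 6, 89/13,8, 12, 51, 61,69, 80 ] 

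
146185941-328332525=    - 182146584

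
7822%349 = 144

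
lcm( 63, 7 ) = 63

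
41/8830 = 41/8830 = 0.00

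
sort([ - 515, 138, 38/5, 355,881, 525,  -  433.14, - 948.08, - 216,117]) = [-948.08 , - 515,-433.14, - 216, 38/5, 117,  138, 355, 525, 881 ]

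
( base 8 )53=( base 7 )61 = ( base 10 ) 43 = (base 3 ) 1121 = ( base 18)27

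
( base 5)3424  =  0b111101001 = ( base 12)349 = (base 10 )489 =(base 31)FO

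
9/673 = 9/673= 0.01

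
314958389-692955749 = -377997360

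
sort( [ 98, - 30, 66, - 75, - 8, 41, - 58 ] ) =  [ -75, - 58 , - 30, - 8, 41, 66, 98]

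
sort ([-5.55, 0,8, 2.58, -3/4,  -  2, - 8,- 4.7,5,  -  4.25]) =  [ - 8,- 5.55,-4.7,-4.25, - 2,-3/4,0,  2.58,5, 8 ] 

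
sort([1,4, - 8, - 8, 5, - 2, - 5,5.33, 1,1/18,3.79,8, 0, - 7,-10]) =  [  -  10,-8,-8, - 7, -5,- 2,0,1/18 , 1,1,3.79,4,5, 5.33,8] 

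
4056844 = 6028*673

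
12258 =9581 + 2677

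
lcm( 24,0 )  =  0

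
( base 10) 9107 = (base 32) 8sj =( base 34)7tt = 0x2393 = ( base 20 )12F7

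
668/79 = 8 + 36/79=   8.46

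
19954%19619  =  335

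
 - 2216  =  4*( - 554)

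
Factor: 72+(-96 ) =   -  24 =-2^3* 3^1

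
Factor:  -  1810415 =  - 5^1*17^1*19^2*59^1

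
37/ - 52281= - 1/1413 = - 0.00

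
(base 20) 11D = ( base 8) 661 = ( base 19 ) 13F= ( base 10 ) 433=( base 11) 364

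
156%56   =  44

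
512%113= 60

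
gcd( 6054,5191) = 1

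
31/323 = 31/323=   0.10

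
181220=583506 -402286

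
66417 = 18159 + 48258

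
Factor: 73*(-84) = - 6132 = - 2^2*3^1*7^1*73^1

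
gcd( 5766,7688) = 1922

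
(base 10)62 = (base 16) 3e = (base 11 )57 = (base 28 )26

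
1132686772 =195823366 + 936863406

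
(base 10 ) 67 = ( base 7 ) 124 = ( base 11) 61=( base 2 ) 1000011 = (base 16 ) 43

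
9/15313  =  9/15313 = 0.00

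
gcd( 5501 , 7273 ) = 1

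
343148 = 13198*26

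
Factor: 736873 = 113^1*6521^1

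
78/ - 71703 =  - 26/23901 = - 0.00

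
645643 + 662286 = 1307929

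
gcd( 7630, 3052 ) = 1526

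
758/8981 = 758/8981 =0.08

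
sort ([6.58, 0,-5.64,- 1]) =[ - 5.64, - 1 , 0  ,  6.58]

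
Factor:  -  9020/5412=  - 5/3= -  3^ ( - 1 )* 5^1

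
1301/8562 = 1301/8562 = 0.15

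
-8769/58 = -8769/58 = - 151.19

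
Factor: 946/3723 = 2^1*3^ ( - 1 )  *11^1  *17^( - 1)*43^1*73^(- 1 )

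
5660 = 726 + 4934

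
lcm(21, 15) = 105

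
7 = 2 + 5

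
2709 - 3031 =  - 322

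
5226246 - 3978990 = 1247256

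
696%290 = 116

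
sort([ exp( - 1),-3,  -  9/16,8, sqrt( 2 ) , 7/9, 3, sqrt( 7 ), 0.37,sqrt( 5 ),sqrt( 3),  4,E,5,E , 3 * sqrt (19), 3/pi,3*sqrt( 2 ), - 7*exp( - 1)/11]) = [ - 3, - 9/16,-7*exp( -1)/11,exp(  -  1 ), 0.37,7/9 , 3/pi, sqrt( 2 ) , sqrt( 3 ) , sqrt( 5),sqrt(7 ), E,E,3,4, 3*sqrt( 2 ),5,8,3*sqrt( 19)]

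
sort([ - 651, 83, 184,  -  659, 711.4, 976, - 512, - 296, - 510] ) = [ - 659, - 651,- 512, - 510 ,  -  296, 83, 184,  711.4 , 976 ]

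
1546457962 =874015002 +672442960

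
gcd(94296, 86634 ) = 6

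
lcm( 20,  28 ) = 140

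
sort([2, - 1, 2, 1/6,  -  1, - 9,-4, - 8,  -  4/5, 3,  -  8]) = [ - 9, - 8, - 8,-4, - 1, - 1, - 4/5,  1/6, 2, 2, 3]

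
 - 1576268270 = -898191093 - 678077177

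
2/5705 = 2/5705 =0.00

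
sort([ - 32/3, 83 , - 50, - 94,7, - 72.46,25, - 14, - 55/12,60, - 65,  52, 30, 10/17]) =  [ - 94, - 72.46, - 65, - 50, - 14,  -  32/3, - 55/12,10/17,7,25, 30,52 , 60,83] 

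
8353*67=559651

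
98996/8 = 24749/2 = 12374.50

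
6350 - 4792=1558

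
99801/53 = 1883+2/53  =  1883.04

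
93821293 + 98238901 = 192060194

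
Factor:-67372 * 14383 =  - 969011476=-2^2*19^1*757^1 * 16843^1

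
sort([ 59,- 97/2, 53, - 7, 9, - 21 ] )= [ - 97/2, - 21, - 7, 9,  53,59] 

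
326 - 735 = -409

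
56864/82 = 693 + 19/41 = 693.46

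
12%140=12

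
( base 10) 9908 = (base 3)111120222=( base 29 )BMJ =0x26b4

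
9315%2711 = 1182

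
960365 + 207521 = 1167886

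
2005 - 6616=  - 4611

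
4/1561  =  4/1561 = 0.00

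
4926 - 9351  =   - 4425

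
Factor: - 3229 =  - 3229^1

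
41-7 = 34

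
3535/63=56 + 1/9 = 56.11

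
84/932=21/233 = 0.09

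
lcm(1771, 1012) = 7084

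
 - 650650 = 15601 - 666251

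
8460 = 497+7963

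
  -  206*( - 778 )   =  160268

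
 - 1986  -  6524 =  - 8510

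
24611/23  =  1070 + 1/23 = 1070.04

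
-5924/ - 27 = 219 +11/27 = 219.41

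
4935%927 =300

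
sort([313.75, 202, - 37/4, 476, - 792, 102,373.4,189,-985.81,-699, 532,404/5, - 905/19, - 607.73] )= [- 985.81, - 792, - 699,  -  607.73, - 905/19, - 37/4,  404/5, 102, 189, 202 , 313.75, 373.4, 476, 532] 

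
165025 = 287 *575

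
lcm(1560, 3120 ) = 3120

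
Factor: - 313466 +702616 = 2^1*5^2*43^1*181^1 = 389150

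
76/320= 19/80 =0.24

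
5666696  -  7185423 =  - 1518727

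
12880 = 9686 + 3194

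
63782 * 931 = 59381042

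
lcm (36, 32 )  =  288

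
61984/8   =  7748 = 7748.00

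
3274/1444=2  +  193/722 = 2.27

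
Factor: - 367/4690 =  - 2^( - 1)*5^( - 1)*7^(- 1)*67^( - 1)*367^1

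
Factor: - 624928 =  - 2^5*59^1* 331^1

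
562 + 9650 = 10212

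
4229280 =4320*979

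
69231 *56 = 3876936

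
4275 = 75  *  57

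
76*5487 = 417012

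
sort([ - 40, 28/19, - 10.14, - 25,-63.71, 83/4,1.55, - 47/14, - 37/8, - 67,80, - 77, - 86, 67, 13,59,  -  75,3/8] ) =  [ - 86, - 77, - 75,-67 , - 63.71, - 40, - 25, - 10.14,  -  37/8, - 47/14,3/8,28/19,1.55,13,  83/4, 59,67 , 80] 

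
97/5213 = 97/5213 = 0.02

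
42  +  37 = 79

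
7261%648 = 133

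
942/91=10 + 32/91 =10.35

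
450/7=450/7 = 64.29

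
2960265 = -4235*( -699)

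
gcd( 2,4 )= 2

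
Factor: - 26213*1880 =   -  2^3 * 5^1*11^1*47^1 * 2383^1 = - 49280440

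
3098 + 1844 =4942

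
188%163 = 25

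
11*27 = 297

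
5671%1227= 763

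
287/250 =287/250  =  1.15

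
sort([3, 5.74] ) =[3,  5.74 ]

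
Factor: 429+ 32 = 461=461^1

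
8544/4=2136=2136.00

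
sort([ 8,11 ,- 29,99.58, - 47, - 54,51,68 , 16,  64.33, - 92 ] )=[-92, - 54,- 47, - 29,8,11,16,51,64.33,68,99.58 ]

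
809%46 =27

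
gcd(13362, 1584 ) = 6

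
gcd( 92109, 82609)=1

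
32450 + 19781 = 52231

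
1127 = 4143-3016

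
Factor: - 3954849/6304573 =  - 3^1* 11^( - 1 ) * 573143^( - 1) * 1318283^1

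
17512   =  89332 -71820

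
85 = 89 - 4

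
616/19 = 616/19 = 32.42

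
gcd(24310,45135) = 85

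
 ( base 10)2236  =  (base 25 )3eb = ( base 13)1030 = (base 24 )3l4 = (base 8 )4274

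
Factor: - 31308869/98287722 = - 2^( - 1)*3^( - 3)*13^(-1 )*19^( - 1 ) * 131^1*199^1*1201^1*7369^( - 1)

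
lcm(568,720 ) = 51120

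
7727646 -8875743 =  - 1148097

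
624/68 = 156/17 = 9.18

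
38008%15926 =6156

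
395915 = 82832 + 313083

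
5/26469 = 5/26469 =0.00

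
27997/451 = 27997/451 = 62.08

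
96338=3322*29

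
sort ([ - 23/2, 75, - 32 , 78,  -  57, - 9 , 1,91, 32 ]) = [ - 57, - 32 ,-23/2,-9, 1,  32,75,78,  91 ] 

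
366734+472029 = 838763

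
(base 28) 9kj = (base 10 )7635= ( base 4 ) 1313103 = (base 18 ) 15A3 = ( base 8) 16723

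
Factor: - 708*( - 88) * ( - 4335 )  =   -2^5*3^2*5^1*11^1*17^2 * 59^1 =-  270087840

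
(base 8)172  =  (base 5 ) 442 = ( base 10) 122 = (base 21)5H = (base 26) 4i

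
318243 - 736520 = -418277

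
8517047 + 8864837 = 17381884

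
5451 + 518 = 5969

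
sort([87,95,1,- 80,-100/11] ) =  [ - 80, - 100/11,1,87, 95] 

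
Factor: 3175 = 5^2*127^1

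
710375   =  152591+557784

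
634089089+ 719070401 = 1353159490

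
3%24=3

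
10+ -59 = -49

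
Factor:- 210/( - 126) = 5/3 = 3^( - 1)*5^1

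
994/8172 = 497/4086 = 0.12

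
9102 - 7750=1352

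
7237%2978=1281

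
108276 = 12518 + 95758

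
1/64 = 1/64  =  0.02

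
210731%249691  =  210731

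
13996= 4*3499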